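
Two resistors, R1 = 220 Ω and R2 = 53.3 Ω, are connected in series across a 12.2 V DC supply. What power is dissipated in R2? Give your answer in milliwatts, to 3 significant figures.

106 mW

Series elements share the same current, so find I first, then use P = I²R.
R_total = 220 + 53.3 = 273.3 Ω
I = V / R_total = 12.2 / 273.3 = 0.04464 A
P_R2 = I² × R2 = (0.04464)² × 53.3 = 0.1062 W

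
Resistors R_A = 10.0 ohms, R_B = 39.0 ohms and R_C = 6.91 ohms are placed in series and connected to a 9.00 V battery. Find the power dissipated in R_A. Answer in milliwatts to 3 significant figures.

259 mW

Series elements share the same current, so find I first, then use P = I²R.
R_total = 10.0 + 39.0 + 6.91 = 55.91 Ω
I = V / R_total = 9.00 / 55.91 = 0.1610 A
P_R_A = I² × R_A = (0.1610)² × 10.0 = 0.2591 W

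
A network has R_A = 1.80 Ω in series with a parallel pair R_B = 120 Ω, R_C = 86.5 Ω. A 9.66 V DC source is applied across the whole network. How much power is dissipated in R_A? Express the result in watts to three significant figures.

0.0620 W

Replace R_B and R_C with their parallel equivalent so the circuit becomes R_A in series with R_p.
R_p = (120×86.5)/(120+86.5) = 50.27 Ω
R_total = 1.80 + 50.27 = 52.07 Ω
I = V / R_total = 9.66 / 52.07 = 0.1855 A
R_A is in the main series path, so its power is I²R_A.
P_R_A = (0.1855)² × 1.80 = 0.06196 W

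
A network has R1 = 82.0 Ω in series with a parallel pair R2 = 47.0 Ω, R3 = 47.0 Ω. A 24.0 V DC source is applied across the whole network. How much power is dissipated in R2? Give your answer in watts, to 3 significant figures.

0.608 W

Reduce the parallel pair to R_p first; the network is then a simple series string.
R_p = (47.0×47.0)/(47.0+47.0) = 23.50 Ω
R_total = 82.0 + 23.50 = 105.5 Ω
I = V / R_total = 24.0 / 105.5 = 0.2275 A
Voltage across the parallel pair: V_p = I × R_p = 0.2275 × 23.50 = 5.346 V
With V_p across R2, its power is V_p²/R2.
P_R2 = (5.346)² / 47.0 = 0.6081 W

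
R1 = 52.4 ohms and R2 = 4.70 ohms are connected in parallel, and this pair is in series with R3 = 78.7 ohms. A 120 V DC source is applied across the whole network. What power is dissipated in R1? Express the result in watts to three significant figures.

0.742 W

Combine R1 and R2 into their parallel equivalent first, reducing the network to two series resistors.
R_p = (52.4×4.70)/(52.4+4.70) = 4.313 Ω
R_total = R_p + 78.7 = 4.313 + 78.7 = 83.01 Ω
I = V / R_total = 120 / 83.01 = 1.446 A
Voltage across the parallel pair: V_p = I × R_p = 1.446 × 4.313 = 6.235 V
Use P = V²/R for R1 with V = V_p.
P_R1 = (6.235)² / 52.4 = 0.7419 W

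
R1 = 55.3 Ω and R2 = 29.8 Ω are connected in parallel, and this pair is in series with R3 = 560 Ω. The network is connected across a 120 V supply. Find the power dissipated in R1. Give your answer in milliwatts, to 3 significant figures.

First find R_p for the parallel pair, then treat R_p + R3 as a series loop.
R_p = (55.3×29.8)/(55.3+29.8) = 19.36 Ω
R_total = R_p + 560 = 19.36 + 560 = 579.4 Ω
I = V / R_total = 120 / 579.4 = 0.2071 A
Voltage across the parallel pair: V_p = I × R_p = 0.2071 × 19.36 = 4.011 V
R1 sits across V_p; its power is V_p²/R.
P_R1 = (4.011)² / 55.3 = 0.2909 W

291 mW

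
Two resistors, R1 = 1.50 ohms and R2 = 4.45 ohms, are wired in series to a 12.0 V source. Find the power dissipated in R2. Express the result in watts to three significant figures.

18.1 W

In a series string the same current flows through every resistor — find that current, then P = I²R for the one we want.
R_total = 1.50 + 4.45 = 5.950 Ω
I = V / R_total = 12.0 / 5.950 = 2.017 A
P_R2 = I² × R2 = (2.017)² × 4.45 = 18.10 W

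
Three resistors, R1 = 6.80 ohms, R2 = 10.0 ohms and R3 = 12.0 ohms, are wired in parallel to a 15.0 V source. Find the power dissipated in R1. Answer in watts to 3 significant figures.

33.1 W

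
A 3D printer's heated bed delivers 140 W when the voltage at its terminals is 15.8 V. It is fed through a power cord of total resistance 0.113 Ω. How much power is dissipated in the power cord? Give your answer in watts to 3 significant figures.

The power cord is a series resistance carrying the load current; its dissipation is I²R_line.
I = P / V = 140 / 15.8 = 8.861 A through the power cord.
P_line = I² R_line = (8.861)² × 0.113 = 8.872 W

8.87 W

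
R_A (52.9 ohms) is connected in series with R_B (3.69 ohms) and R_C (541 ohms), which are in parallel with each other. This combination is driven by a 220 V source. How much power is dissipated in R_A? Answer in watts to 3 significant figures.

First combine the parallel branches into one equivalent R_p, then R_A + R_p is a series pair.
R_p = (3.69×541)/(3.69+541) = 3.665 Ω
R_total = 52.9 + 3.665 = 56.57 Ω
I = V / R_total = 220 / 56.57 = 3.889 A
R_A carries the full series current, so P = I²R.
P_R_A = (3.889)² × 52.9 = 800.2 W

800 W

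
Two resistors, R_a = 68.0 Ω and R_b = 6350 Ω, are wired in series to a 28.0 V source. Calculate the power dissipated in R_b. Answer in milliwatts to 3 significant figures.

Every series element carries the same I. Get I from the total resistance, then P = I² × R_b.
R_total = 68.0 + 6350 = 6418 Ω
I = V / R_total = 28.0 / 6418 = 0.004363 A
P_R_b = I² × R_b = (0.004363)² × 6350 = 0.1209 W

121 mW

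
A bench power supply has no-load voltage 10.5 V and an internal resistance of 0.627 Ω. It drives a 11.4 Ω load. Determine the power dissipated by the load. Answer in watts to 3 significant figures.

8.69 W

With r and R in series, I = ε/(r+R); the load dissipates I²R.
I = ε / (r + R) = 10.5 / (0.627 + 11.4) = 0.8730 A
P_load = I² R = (0.8730)² × 11.4 = 8.689 W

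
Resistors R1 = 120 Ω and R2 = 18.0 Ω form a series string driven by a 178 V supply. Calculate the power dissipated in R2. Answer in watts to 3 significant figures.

The current is common to all series resistors; compute it, then apply P = I²R for the target.
R_total = 120 + 18.0 = 138.0 Ω
I = V / R_total = 178 / 138.0 = 1.290 A
P_R2 = I² × R2 = (1.290)² × 18.0 = 29.95 W

29.9 W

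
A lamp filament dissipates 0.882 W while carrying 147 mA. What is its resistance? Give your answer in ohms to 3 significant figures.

40.8 Ω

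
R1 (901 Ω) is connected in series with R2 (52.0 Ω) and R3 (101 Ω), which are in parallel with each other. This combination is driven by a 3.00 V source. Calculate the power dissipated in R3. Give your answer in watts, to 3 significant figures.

First combine the parallel branches into one equivalent R_p, then R1 + R_p is a series pair.
R_p = (52.0×101)/(52.0+101) = 34.33 Ω
R_total = 901 + 34.33 = 935.3 Ω
I = V / R_total = 3.00 / 935.3 = 0.003207 A
Voltage across the parallel pair: V_p = I × R_p = 0.003207 × 34.33 = 0.1101 V
R3 sees V_p directly, so P = V_p² / R3.
P_R3 = (0.1101)² / 101 = 0.0001200 W

0.000120 W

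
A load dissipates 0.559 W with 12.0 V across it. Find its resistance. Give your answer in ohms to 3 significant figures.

258 Ω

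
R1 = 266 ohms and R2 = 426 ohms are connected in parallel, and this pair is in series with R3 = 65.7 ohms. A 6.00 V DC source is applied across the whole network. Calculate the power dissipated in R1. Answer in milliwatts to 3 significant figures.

Reduce the parallel combination to a single R_p; the circuit then becomes R_p in series with the remaining resistor.
R_p = (266×426)/(266+426) = 163.8 Ω
R_total = R_p + 65.7 = 163.8 + 65.7 = 229.5 Ω
I = V / R_total = 6.00 / 229.5 = 0.02615 A
Voltage across the parallel pair: V_p = I × R_p = 0.02615 × 163.8 = 4.282 V
R1 has V_p across it, so P = V_p²/R1.
P_R1 = (4.282)² / 266 = 0.06893 W

68.9 mW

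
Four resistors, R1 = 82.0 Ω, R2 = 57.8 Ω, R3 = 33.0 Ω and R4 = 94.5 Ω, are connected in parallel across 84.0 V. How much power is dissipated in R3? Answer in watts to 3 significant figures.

214 W

Parallel branches share the same voltage; P = V²/R gives the branch power in one step.
P_R3 = V² / R3 = (84.0)² / 33.0 Ω = 213.8 W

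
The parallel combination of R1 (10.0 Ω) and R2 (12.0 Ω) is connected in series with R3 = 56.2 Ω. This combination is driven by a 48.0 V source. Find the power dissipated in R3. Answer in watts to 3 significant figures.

Combine R1 and R2 into their parallel equivalent first, reducing the network to two series resistors.
R_p = (10.0×12.0)/(10.0+12.0) = 5.455 Ω
R_total = R_p + 56.2 = 5.455 + 56.2 = 61.65 Ω
I = V / R_total = 48.0 / 61.65 = 0.7785 A
R3 is the series element, so its power is I²R.
P_R3 = (0.7785)² × 56.2 = 34.06 W

34.1 W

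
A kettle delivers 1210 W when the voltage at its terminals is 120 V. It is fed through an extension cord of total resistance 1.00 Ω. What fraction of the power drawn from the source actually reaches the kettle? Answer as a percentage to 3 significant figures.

I = P / V = 1210 / 120 = 10.08 A through the extension cord.
P_line = I² R_line = (10.08)² × 1.00 = 101.7 W
P_source = P_load + P_line = 1210 + 101.7 = 1312 W
η = P_load / P_source = 1210 / 1312 = 0.9225

92.2 %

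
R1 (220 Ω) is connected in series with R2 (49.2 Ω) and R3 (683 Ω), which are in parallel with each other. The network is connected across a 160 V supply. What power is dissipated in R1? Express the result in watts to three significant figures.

Collapse R2‖R3 to a single equivalent, reducing the network to two series elements.
R_p = (49.2×683)/(49.2+683) = 45.89 Ω
R_total = 220 + 45.89 = 265.9 Ω
I = V / R_total = 160 / 265.9 = 0.6017 A
R1 carries the full series current, so P = I²R.
P_R1 = (0.6017)² × 220 = 79.66 W

79.7 W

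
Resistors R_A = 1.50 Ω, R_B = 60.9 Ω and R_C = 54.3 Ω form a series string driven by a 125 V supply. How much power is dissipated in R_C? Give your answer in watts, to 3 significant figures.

62.3 W

Since the resistors are in series they all carry the loop current I = V/R_total; the power in any one is I²R.
R_total = 1.50 + 60.9 + 54.3 = 116.7 Ω
I = V / R_total = 125 / 116.7 = 1.071 A
P_R_C = I² × R_C = (1.071)² × 54.3 = 62.30 W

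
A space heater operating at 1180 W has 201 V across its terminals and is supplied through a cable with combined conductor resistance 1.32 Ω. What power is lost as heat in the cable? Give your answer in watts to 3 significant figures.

The cable and load are in series, so the same current flows in both; the loss is I²R_line.
I = P / V = 1180 / 201 = 5.871 A through the cable.
P_line = I² R_line = (5.871)² × 1.32 = 45.49 W

45.5 W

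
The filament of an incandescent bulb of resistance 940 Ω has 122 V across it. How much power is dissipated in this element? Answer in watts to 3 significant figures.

With V across and R both known, P = V²/R gives the dissipation directly.
P = (122 V)² / 940 Ω = 15.83 W

15.8 W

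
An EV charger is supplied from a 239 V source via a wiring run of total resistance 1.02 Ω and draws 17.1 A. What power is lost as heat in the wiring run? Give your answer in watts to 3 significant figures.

Only the current and the line resistance are needed for the I²R loss.
The wiring run carries the full 17.1 A.
P_line = I² R_line = (17.10)² × 1.02 = 298.3 W

298 W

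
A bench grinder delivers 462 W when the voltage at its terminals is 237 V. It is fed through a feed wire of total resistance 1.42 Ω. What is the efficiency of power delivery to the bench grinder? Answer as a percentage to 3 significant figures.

I = P / V = 462 / 237 = 1.949 A through the feed wire.
P_line = I² R_line = (1.949)² × 1.42 = 5.396 W
P_source = P_load + P_line = 462.0 + 5.396 = 467.4 W
η = P_load / P_source = 462.0 / 467.4 = 0.9885

98.8 %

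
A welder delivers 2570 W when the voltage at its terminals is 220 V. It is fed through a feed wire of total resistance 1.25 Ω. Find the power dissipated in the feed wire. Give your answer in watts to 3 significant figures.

The feed wire and load are in series, so the same current flows in both; the loss is I²R_line.
I = P / V = 2570 / 220 = 11.68 A through the feed wire.
P_line = I² R_line = (11.68)² × 1.25 = 170.6 W

171 W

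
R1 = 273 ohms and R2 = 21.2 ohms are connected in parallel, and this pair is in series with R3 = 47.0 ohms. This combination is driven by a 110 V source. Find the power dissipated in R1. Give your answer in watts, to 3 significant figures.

Reduce the parallel combination to a single R_p; the circuit then becomes R_p in series with the remaining resistor.
R_p = (273×21.2)/(273+21.2) = 19.67 Ω
R_total = R_p + 47.0 = 19.67 + 47.0 = 66.67 Ω
I = V / R_total = 110 / 66.67 = 1.650 A
Voltage across the parallel pair: V_p = I × R_p = 1.650 × 19.67 = 32.46 V
R1 sits across V_p; its power is V_p²/R.
P_R1 = (32.46)² / 273 = 3.859 W

3.86 W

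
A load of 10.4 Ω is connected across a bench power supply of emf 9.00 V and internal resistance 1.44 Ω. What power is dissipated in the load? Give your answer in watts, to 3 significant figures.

6.01 W

With r and R in series, I = ε/(r+R); the load dissipates I²R.
I = ε / (r + R) = 9.00 / (1.44 + 10.4) = 0.7601 A
P_load = I² R = (0.7601)² × 10.4 = 6.009 W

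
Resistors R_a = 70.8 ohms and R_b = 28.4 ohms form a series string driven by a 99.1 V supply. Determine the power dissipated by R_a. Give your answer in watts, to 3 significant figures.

70.7 W

Series elements share the same current, so find I first, then use P = I²R.
R_total = 70.8 + 28.4 = 99.20 Ω
I = V / R_total = 99.1 / 99.20 = 0.9990 A
P_R_a = I² × R_a = (0.9990)² × 70.8 = 70.66 W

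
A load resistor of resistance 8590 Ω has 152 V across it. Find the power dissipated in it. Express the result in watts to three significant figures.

2.69 W

With V across and R both known, P = V²/R gives the dissipation directly.
P = (152 V)² / 8590 Ω = 2.690 W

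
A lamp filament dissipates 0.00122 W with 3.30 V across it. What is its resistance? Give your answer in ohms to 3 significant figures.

8930 Ω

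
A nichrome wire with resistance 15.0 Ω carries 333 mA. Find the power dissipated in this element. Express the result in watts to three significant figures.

With I and R stated, P = I²R applies in one step.
P = (0.3330 A)² × 15.0 Ω = 1.663 W

1.66 W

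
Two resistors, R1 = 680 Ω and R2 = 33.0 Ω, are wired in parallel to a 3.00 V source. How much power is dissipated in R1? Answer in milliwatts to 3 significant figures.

The supply voltage appears across each parallel branch — just use P = V²/R1.
P_R1 = V² / R1 = (3.00)² / 680 Ω = 0.01324 W

13.2 mW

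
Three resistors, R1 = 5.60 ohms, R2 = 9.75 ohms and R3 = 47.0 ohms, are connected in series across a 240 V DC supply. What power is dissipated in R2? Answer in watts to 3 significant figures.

In a series string the same current flows through every resistor — find that current, then P = I²R for the one we want.
R_total = 5.60 + 9.75 + 47.0 = 62.35 Ω
I = V / R_total = 240 / 62.35 = 3.849 A
P_R2 = I² × R2 = (3.849)² × 9.75 = 144.5 W

144 W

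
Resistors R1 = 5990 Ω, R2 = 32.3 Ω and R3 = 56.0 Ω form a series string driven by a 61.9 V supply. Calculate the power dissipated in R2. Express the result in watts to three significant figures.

Series elements share the same current, so find I first, then use P = I²R.
R_total = 5990 + 32.3 + 56.0 = 6078 Ω
I = V / R_total = 61.9 / 6078 = 0.01018 A
P_R2 = I² × R2 = (0.01018)² × 32.3 = 0.003350 W

0.00335 W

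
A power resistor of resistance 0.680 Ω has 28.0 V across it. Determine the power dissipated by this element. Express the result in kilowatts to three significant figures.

Voltage and resistance are given, so P = V²/R is the one-step route.
P = (28.0 V)² / 0.680 Ω = 1153 W

1.15 kW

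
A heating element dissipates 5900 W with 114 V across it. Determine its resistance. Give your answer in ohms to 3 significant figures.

Inverting the appropriate power form: R = V² / P.
R = (114)² / 5900 = 2.203 Ω

2.20 Ω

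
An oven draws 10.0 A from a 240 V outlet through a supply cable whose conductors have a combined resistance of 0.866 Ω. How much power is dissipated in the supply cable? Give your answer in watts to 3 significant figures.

86.6 W

Line loss is just I²R for the cable — we know both I and R_line directly.
The supply cable carries the full 10.0 A.
P_line = I² R_line = (10.00)² × 0.866 = 86.60 W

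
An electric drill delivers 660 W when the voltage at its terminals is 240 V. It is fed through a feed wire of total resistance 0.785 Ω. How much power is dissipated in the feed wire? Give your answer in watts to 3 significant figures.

The feed wire and load are in series, so the same current flows in both; the loss is I²R_line.
I = P / V = 660 / 240 = 2.750 A through the feed wire.
P_line = I² R_line = (2.750)² × 0.785 = 5.937 W

5.94 W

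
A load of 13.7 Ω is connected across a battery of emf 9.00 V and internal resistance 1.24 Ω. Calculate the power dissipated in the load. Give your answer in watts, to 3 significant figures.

4.97 W

The internal resistance and the load are in series, so the same I flows through both; get I from ε/(r+R), then I²R for the load.
I = ε / (r + R) = 9.00 / (1.24 + 13.7) = 0.6024 A
P_load = I² R = (0.6024)² × 13.7 = 4.972 W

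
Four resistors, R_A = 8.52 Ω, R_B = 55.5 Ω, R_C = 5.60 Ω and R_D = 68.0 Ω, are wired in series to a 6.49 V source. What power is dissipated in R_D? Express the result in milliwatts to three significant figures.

151 mW

The current is common to all series resistors; compute it, then apply P = I²R for the target.
R_total = 8.52 + 55.5 + 5.60 + 68.0 = 137.6 Ω
I = V / R_total = 6.49 / 137.6 = 0.04716 A
P_R_D = I² × R_D = (0.04716)² × 68.0 = 0.1512 W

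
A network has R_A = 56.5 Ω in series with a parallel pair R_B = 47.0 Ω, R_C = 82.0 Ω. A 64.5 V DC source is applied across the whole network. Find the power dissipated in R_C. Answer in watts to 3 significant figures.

Replace R_B and R_C with their parallel equivalent so the circuit becomes R_A in series with R_p.
R_p = (47.0×82.0)/(47.0+82.0) = 29.88 Ω
R_total = 56.5 + 29.88 = 86.38 Ω
I = V / R_total = 64.5 / 86.38 = 0.7467 A
Voltage across the parallel pair: V_p = I × R_p = 0.7467 × 29.88 = 22.31 V
R_C sees V_p directly, so P = V_p² / R_C.
P_R_C = (22.31)² / 82.0 = 6.070 W

6.07 W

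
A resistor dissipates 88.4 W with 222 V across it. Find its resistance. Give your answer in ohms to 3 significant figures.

558 Ω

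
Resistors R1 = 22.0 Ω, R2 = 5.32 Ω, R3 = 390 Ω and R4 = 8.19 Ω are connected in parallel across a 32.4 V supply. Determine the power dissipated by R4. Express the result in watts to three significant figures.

128 W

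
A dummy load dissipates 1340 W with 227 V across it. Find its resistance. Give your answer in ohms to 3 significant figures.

38.5 Ω

From P = V I = I²R = V²/R, with the two given quantities we get R = V² / P.
R = (227)² / 1340 = 38.45 Ω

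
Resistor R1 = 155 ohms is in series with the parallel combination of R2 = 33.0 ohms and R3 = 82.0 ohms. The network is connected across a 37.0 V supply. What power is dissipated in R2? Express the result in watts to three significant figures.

Reduce the parallel pair to R_p first; the network is then a simple series string.
R_p = (33.0×82.0)/(33.0+82.0) = 23.53 Ω
R_total = 155 + 23.53 = 178.5 Ω
I = V / R_total = 37.0 / 178.5 = 0.2072 A
Voltage across the parallel pair: V_p = I × R_p = 0.2072 × 23.53 = 4.877 V
With V_p across R2, its power is V_p²/R2.
P_R2 = (4.877)² / 33.0 = 0.7207 W

0.721 W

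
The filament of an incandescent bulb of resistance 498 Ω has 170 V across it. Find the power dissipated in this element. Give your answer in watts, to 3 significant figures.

58.0 W

Voltage and resistance are given, so P = V²/R is the one-step route.
P = (170 V)² / 498 Ω = 58.03 W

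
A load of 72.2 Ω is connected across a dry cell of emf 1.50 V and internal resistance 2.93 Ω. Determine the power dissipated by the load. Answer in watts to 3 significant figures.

Load and internal resistance form a series loop — compute the loop current, then the load power via I²R.
I = ε / (r + R) = 1.50 / (2.93 + 72.2) = 0.01997 A
P_load = I² R = (0.01997)² × 72.2 = 0.02878 W

0.0288 W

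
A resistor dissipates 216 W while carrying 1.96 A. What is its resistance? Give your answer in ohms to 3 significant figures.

56.2 Ω

The two known quantities fix the third via R = P / I².
R = 216 / (1.960)² = 56.23 Ω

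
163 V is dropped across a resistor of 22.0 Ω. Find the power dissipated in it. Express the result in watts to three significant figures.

1210 W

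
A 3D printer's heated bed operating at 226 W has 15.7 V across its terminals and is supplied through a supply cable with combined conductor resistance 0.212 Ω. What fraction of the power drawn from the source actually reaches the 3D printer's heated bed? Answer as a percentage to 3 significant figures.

I = P / V = 226 / 15.7 = 14.39 A through the supply cable.
P_line = I² R_line = (14.39)² × 0.212 = 43.93 W
P_source = P_load + P_line = 226.0 + 43.93 = 269.9 W
η = P_load / P_source = 226.0 / 269.9 = 0.8373

83.7 %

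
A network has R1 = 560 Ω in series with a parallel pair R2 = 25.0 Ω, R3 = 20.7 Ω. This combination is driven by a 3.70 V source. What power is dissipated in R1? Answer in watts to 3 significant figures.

0.0235 W

First combine the parallel branches into one equivalent R_p, then R1 + R_p is a series pair.
R_p = (25.0×20.7)/(25.0+20.7) = 11.32 Ω
R_total = 560 + 11.32 = 571.3 Ω
I = V / R_total = 3.70 / 571.3 = 0.006476 A
All the current flows through R1; use P = I²R.
P_R1 = (0.006476)² × 560 = 0.02349 W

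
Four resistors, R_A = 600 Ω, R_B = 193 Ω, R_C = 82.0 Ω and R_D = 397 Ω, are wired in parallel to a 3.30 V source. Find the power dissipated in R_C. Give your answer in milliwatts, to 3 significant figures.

Every branch has 3.30 V across it, so for R_C the power is simply V²/R.
P_R_C = V² / R_C = (3.30)² / 82.0 Ω = 0.1328 W

133 mW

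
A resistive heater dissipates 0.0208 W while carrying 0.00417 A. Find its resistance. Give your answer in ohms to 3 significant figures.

1200 Ω

From P = V I = I²R = V²/R, with the two given quantities we get R = P / I².
R = 0.0208 / (0.004170)² = 1196 Ω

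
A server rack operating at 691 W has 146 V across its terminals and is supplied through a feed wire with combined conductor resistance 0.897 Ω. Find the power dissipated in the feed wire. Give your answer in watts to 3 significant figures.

20.1 W

Only the current and the line resistance are needed for the I²R loss.
I = P / V = 691 / 146 = 4.733 A through the feed wire.
P_line = I² R_line = (4.733)² × 0.897 = 20.09 W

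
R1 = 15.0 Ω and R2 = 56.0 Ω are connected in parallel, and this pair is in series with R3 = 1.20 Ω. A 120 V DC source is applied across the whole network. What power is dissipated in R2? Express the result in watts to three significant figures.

Collapse the R1‖R2 pair into one equivalent R_p; then R_p and R3 form a series string.
R_p = (15.0×56.0)/(15.0+56.0) = 11.83 Ω
R_total = R_p + 1.20 = 11.83 + 1.20 = 13.03 Ω
I = V / R_total = 120 / 13.03 = 9.209 A
Voltage across the parallel pair: V_p = I × R_p = 9.209 × 11.83 = 108.9 V
R2 has V_p across it, so P = V_p²/R2.
P_R2 = (108.9)² / 56.0 = 212.0 W

212 W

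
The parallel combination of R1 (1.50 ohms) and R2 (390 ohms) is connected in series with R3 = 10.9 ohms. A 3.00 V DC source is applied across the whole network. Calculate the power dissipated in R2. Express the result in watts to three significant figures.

Combine R1 and R2 into their parallel equivalent first, reducing the network to two series resistors.
R_p = (1.50×390)/(1.50+390) = 1.494 Ω
R_total = R_p + 10.9 = 1.494 + 10.9 = 12.39 Ω
I = V / R_total = 3.00 / 12.39 = 0.2420 A
Voltage across the parallel pair: V_p = I × R_p = 0.2420 × 1.494 = 0.3617 V
R2 has V_p across it, so P = V_p²/R2.
P_R2 = (0.3617)² / 390 = 0.0003354 W

0.000335 W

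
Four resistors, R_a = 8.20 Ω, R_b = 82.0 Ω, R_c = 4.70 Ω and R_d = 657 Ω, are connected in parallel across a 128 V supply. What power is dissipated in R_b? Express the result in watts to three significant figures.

200 W

R_b sits directly across the source, so P = V²/R with V = 128 V.
P_R_b = V² / R_b = (128)² / 82.0 Ω = 199.8 W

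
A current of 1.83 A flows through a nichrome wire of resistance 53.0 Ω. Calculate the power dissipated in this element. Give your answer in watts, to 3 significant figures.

177 W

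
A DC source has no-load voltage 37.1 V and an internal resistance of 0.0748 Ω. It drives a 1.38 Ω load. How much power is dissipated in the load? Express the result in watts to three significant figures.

897 W

The internal resistance and the load are in series, so the same I flows through both; get I from ε/(r+R), then I²R for the load.
I = ε / (r + R) = 37.1 / (0.0748 + 1.38) = 25.50 A
P_load = I² R = (25.50)² × 1.38 = 897.5 W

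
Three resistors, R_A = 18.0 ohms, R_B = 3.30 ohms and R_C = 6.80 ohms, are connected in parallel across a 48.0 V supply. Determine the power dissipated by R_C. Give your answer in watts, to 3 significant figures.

339 W

The supply voltage appears across each parallel branch — just use P = V²/R_C.
P_R_C = V² / R_C = (48.0)² / 6.80 Ω = 338.8 W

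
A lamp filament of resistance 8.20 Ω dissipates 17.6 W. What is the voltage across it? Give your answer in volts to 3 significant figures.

12.0 V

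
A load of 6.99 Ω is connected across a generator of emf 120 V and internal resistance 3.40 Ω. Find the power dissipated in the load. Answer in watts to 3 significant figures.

With r and R in series, I = ε/(r+R); the load dissipates I²R.
I = ε / (r + R) = 120 / (3.40 + 6.99) = 11.55 A
P_load = I² R = (11.55)² × 6.99 = 932.4 W

932 W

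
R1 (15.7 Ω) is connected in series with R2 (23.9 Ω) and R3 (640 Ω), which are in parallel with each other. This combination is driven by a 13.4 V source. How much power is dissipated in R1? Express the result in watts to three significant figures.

First combine the parallel branches into one equivalent R_p, then R1 + R_p is a series pair.
R_p = (23.9×640)/(23.9+640) = 23.04 Ω
R_total = 15.7 + 23.04 = 38.74 Ω
I = V / R_total = 13.4 / 38.74 = 0.3459 A
R1 is in the main series path, so its power is I²R1.
P_R1 = (0.3459)² × 15.7 = 1.878 W

1.88 W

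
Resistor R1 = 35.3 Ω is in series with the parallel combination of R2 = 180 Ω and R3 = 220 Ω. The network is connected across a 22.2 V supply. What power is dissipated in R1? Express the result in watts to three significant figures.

0.965 W

Reduce the parallel pair to R_p first; the network is then a simple series string.
R_p = (180×220)/(180+220) = 99.00 Ω
R_total = 35.3 + 99.00 = 134.3 Ω
I = V / R_total = 22.2 / 134.3 = 0.1653 A
The full supply current passes through R1: P = I²R.
P_R1 = (0.1653)² × 35.3 = 0.9646 W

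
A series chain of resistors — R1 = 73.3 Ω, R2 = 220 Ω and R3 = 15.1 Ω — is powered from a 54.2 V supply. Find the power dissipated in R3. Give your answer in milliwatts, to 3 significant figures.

Series elements share the same current, so find I first, then use P = I²R.
R_total = 73.3 + 220 + 15.1 = 308.4 Ω
I = V / R_total = 54.2 / 308.4 = 0.1757 A
P_R3 = I² × R3 = (0.1757)² × 15.1 = 0.4664 W

466 mW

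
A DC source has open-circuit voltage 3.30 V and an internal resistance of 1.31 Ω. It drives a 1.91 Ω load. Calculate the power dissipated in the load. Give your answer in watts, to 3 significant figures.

With r and R in series, I = ε/(r+R); the load dissipates I²R.
I = ε / (r + R) = 3.30 / (1.31 + 1.91) = 1.025 A
P_load = I² R = (1.025)² × 1.91 = 2.006 W

2.01 W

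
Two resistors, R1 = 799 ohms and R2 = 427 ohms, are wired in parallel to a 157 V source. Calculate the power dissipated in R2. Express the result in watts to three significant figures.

57.7 W

The supply voltage appears across each parallel branch — just use P = V²/R2.
P_R2 = V² / R2 = (157)² / 427 Ω = 57.73 W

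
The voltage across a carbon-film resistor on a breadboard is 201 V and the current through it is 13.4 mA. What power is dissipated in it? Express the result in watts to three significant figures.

Both the voltage across and the current through the element are known, so P = V I applies directly.
P = 201 V × 0.01340 A = 2.693 W

2.69 W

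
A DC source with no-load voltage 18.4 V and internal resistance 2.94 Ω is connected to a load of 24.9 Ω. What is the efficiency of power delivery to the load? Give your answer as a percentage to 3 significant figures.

89.4 %

η = P_load/(P_load+P_int) = I²R/(I²R+I²r) = R/(R+r) — the I² cancels for series elements.
η = R / (R + r) = 24.9 / (24.9 + 2.94) = 0.8944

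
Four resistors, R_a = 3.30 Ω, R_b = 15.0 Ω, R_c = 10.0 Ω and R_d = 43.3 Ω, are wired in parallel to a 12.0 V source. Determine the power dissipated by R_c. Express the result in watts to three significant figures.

14.4 W

The supply voltage appears across each parallel branch — just use P = V²/R_c.
P_R_c = V² / R_c = (12.0)² / 10.0 Ω = 14.40 W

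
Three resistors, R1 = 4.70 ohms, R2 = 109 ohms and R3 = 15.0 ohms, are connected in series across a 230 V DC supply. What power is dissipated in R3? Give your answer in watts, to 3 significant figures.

47.9 W

Every series element carries the same I. Get I from the total resistance, then P = I² × R3.
R_total = 4.70 + 109 + 15.0 = 128.7 Ω
I = V / R_total = 230 / 128.7 = 1.787 A
P_R3 = I² × R3 = (1.787)² × 15.0 = 47.91 W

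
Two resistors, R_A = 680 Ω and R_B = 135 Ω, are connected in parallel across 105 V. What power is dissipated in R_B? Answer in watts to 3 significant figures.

R_B sits directly across the source, so P = V²/R with V = 105 V.
P_R_B = V² / R_B = (105)² / 135 Ω = 81.67 W

81.7 W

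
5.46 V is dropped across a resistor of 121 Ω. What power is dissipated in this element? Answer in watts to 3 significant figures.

0.246 W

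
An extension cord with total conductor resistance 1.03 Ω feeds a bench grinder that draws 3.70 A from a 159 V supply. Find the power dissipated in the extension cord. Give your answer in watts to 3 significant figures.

14.1 W

The extension cord is a series resistance carrying the load current; its dissipation is I²R_line.
The extension cord carries the full 3.70 A.
P_line = I² R_line = (3.700)² × 1.03 = 14.10 W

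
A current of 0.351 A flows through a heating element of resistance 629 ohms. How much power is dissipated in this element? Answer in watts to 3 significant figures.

77.5 W

Knowing I and R, the power is just I²R — no need to find V first.
P = (0.3510 A)² × 629 Ω = 77.49 W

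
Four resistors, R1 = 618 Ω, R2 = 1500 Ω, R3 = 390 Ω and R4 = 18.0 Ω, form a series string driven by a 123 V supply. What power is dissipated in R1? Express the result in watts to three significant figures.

The current is common to all series resistors; compute it, then apply P = I²R for the target.
R_total = 618 + 1500 + 390 + 18.0 = 2526 Ω
I = V / R_total = 123 / 2526 = 0.04869 A
P_R1 = I² × R1 = (0.04869)² × 618 = 1.465 W

1.47 W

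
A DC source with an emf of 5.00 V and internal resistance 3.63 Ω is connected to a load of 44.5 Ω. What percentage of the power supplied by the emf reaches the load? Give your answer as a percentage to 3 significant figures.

92.5 %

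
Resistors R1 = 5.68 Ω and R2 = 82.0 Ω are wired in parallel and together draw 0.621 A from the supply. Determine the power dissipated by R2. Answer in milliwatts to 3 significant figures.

133 mW

Only the total current is stated, so first find the parallel equivalent to get the voltage across the combination.
1/R_eq = 1/5.68 + 1/82.0 ⇒ R_eq = 5.312 Ω
V = I_total × R_eq = 0.6210 × 5.312 = 3.299 V
P_R2 = V² / R2 = (3.299)² / 82.0 = 0.1327 W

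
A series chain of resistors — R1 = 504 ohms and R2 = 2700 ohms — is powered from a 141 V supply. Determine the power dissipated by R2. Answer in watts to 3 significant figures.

In a series string the same current flows through every resistor — find that current, then P = I²R for the one we want.
R_total = 504 + 2700 = 3204 Ω
I = V / R_total = 141 / 3204 = 0.04401 A
P_R2 = I² × R2 = (0.04401)² × 2700 = 5.229 W

5.23 W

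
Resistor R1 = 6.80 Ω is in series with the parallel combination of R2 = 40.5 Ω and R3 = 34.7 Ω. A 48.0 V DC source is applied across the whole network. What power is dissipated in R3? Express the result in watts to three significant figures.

35.7 W

First combine the parallel branches into one equivalent R_p, then R1 + R_p is a series pair.
R_p = (40.5×34.7)/(40.5+34.7) = 18.69 Ω
R_total = 6.80 + 18.69 = 25.49 Ω
I = V / R_total = 48.0 / 25.49 = 1.883 A
Voltage across the parallel pair: V_p = I × R_p = 1.883 × 18.69 = 35.19 V
With V_p across R3, its power is V_p²/R3.
P_R3 = (35.19)² / 34.7 = 35.70 W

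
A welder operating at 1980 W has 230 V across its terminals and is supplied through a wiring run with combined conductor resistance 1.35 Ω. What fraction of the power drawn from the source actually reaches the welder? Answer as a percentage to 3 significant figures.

95.2 %

I = P / V = 1980 / 230 = 8.609 A through the wiring run.
P_line = I² R_line = (8.609)² × 1.35 = 100.0 W
P_source = P_load + P_line = 1980 + 100.0 = 2080 W
η = P_load / P_source = 1980 / 2080 = 0.9519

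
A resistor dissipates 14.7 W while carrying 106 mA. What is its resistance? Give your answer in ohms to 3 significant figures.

1310 Ω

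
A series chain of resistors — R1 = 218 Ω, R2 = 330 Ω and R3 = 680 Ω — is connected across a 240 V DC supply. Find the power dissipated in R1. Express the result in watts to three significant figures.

8.33 W

The current is common to all series resistors; compute it, then apply P = I²R for the target.
R_total = 218 + 330 + 680 = 1228 Ω
I = V / R_total = 240 / 1228 = 0.1954 A
P_R1 = I² × R1 = (0.1954)² × 218 = 8.327 W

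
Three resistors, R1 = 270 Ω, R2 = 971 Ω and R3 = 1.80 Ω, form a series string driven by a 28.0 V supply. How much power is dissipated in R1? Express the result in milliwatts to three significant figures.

137 mW

In a series string the same current flows through every resistor — find that current, then P = I²R for the one we want.
R_total = 270 + 971 + 1.80 = 1243 Ω
I = V / R_total = 28.0 / 1243 = 0.02253 A
P_R1 = I² × R1 = (0.02253)² × 270 = 0.1370 W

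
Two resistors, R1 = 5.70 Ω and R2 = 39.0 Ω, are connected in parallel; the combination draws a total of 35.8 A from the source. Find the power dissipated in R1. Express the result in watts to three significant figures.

5560 W

Parallel branches share V, not I — compute V via R_eq, then use V²/R for the target branch.
1/R_eq = 1/5.70 + 1/39.0 ⇒ R_eq = 4.973 Ω
V = I_total × R_eq = 35.80 × 4.973 = 178.0 V
P_R1 = V² / R1 = (178.0)² / 5.70 = 5561 W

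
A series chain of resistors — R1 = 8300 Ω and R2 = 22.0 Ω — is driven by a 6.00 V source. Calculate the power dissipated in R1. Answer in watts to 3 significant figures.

0.00431 W

The current is common to all series resistors; compute it, then apply P = I²R for the target.
R_total = 8300 + 22.0 = 8322 Ω
I = V / R_total = 6.00 / 8322 = 0.0007210 A
P_R1 = I² × R1 = (0.0007210)² × 8300 = 0.004314 W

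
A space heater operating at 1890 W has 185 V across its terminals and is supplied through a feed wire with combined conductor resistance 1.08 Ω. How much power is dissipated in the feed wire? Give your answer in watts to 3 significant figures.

Line loss is just I²R for the cable — we know both I and R_line directly.
I = P / V = 1890 / 185 = 10.22 A through the feed wire.
P_line = I² R_line = (10.22)² × 1.08 = 112.7 W

113 W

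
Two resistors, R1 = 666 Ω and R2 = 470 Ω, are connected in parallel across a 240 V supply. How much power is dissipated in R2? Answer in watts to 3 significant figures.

123 W

Each parallel branch sees the full supply voltage, so P = V²/R applies directly to the target branch.
P_R2 = V² / R2 = (240)² / 470 Ω = 122.6 W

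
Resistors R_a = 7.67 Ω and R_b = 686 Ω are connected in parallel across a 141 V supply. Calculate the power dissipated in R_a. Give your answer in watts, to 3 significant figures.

2590 W

Parallel branches share the same voltage; P = V²/R gives the branch power in one step.
P_R_a = V² / R_a = (141)² / 7.67 Ω = 2592 W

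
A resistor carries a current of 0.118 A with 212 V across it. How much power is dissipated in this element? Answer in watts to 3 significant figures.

V and I are known directly — P = V I, no intermediate step needed.
P = 212 V × 0.1180 A = 25.02 W

25.0 W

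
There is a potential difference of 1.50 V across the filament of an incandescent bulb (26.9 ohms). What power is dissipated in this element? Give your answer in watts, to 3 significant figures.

0.0836 W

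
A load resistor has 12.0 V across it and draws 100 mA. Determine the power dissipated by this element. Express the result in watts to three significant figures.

Both the voltage across and the current through the element are known, so P = V I applies directly.
P = 12.0 V × 0.1000 A = 1.200 W

1.20 W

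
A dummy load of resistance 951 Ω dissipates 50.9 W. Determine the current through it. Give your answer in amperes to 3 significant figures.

0.231 A

From P = V I = I²R = V²/R, with the two given quantities we get I = √(P / R).
I = √(50.9 / 951) = 0.2313 A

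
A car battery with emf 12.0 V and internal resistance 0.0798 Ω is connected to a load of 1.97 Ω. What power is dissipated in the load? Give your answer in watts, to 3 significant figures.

Find the circuit current first, then P = I²R for the load (series elements share I).
I = ε / (r + R) = 12.0 / (0.0798 + 1.97) = 5.854 A
P_load = I² R = (5.854)² × 1.97 = 67.52 W

67.5 W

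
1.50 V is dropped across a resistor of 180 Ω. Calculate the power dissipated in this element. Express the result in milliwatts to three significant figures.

12.5 mW

Voltage and resistance are given, so P = V²/R is the one-step route.
P = (1.50 V)² / 180 Ω = 0.01250 W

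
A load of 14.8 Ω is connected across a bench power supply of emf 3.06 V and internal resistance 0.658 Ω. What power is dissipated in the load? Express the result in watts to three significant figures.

The internal resistance and the load are in series, so the same I flows through both; get I from ε/(r+R), then I²R for the load.
I = ε / (r + R) = 3.06 / (0.658 + 14.8) = 0.1980 A
P_load = I² R = (0.1980)² × 14.8 = 0.5800 W

0.580 W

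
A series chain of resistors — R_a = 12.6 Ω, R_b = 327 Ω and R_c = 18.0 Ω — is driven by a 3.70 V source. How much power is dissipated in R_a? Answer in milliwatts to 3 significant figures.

Every series element carries the same I. Get I from the total resistance, then P = I² × R_a.
R_total = 12.6 + 327 + 18.0 = 357.6 Ω
I = V / R_total = 3.70 / 357.6 = 0.01035 A
P_R_a = I² × R_a = (0.01035)² × 12.6 = 0.001349 W

1.35 mW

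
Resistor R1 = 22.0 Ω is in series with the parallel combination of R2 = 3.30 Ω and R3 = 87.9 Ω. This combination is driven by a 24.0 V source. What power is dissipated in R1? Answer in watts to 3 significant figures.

20.0 W

First combine the parallel branches into one equivalent R_p, then R1 + R_p is a series pair.
R_p = (3.30×87.9)/(3.30+87.9) = 3.181 Ω
R_total = 22.0 + 3.181 = 25.18 Ω
I = V / R_total = 24.0 / 25.18 = 0.9531 A
All the current flows through R1; use P = I²R.
P_R1 = (0.9531)² × 22.0 = 19.99 W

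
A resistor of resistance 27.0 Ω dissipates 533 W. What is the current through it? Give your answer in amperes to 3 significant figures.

From P = V I = I²R = V²/R, with the two given quantities we get I = √(P / R).
I = √(533 / 27.0) = 4.443 A

4.44 A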